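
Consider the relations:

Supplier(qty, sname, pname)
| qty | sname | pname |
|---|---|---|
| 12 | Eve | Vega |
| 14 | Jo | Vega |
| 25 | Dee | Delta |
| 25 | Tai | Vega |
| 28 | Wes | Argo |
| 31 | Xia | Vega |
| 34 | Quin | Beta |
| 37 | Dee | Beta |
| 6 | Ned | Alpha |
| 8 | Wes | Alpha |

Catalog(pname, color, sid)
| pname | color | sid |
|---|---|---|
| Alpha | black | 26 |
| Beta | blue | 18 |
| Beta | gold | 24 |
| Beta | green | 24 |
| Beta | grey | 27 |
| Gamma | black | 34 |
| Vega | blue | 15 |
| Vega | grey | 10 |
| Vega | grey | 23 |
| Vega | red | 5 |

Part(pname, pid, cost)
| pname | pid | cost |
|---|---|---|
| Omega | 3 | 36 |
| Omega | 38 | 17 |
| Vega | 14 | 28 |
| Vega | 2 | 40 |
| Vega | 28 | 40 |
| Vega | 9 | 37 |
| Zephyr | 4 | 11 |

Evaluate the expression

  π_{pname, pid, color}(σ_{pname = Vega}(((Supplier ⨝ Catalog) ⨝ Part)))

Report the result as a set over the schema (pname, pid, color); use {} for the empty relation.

{(Vega, 14, blue), (Vega, 14, grey), (Vega, 14, red), (Vega, 2, blue), (Vega, 2, grey), (Vega, 2, red), (Vega, 28, blue), (Vega, 28, grey), (Vega, 28, red), (Vega, 9, blue), (Vega, 9, grey), (Vega, 9, red)}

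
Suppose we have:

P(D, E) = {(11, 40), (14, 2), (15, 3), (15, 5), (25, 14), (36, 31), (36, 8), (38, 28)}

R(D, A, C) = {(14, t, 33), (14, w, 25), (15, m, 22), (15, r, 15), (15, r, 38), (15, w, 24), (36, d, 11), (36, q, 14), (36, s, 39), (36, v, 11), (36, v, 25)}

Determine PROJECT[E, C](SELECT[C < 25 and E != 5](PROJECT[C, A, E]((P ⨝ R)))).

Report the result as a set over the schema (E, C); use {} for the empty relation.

{(3, 15), (3, 22), (3, 24), (31, 11), (31, 14), (8, 11), (8, 14)}

Joining P and R on D yields {(14, 2, t, 33), (14, 2, w, 25), (15, 3, m, 22), (15, 3, r, 15), (15, 3, r, 38), (15, 3, w, 24), (15, 5, m, 22), (15, 5, r, 15), (15, 5, r, 38), (15, 5, w, 24), (36, 31, d, 11), (36, 31, q, 14), (36, 31, s, 39), (36, 31, v, 11), (36, 31, v, 25), (36, 8, d, 11), (36, 8, q, 14), (36, 8, s, 39), (36, 8, v, 11), (36, 8, v, 25)}.
π_{C, A, E} gives {(11, d, 31), (11, d, 8), (11, v, 31), (11, v, 8), (14, q, 31), (14, q, 8), (15, r, 3), (15, r, 5), (22, m, 3), (22, m, 5), (24, w, 3), (24, w, 5), (25, v, 31), (25, v, 8), (25, w, 2), (33, t, 2), (38, r, 3), (38, r, 5), (39, s, 31), (39, s, 8)}.
Apply σ_{C < 25 and E != 5}; surviving tuples: {(11, d, 31), (11, d, 8), (11, v, 31), (11, v, 8), (14, q, 31), (14, q, 8), (15, r, 3), (22, m, 3), (24, w, 3)}
π_{E, C} gives {(3, 15), (3, 22), (3, 24), (31, 11), (31, 14), (8, 11), (8, 14)} (2 duplicate(s) eliminated).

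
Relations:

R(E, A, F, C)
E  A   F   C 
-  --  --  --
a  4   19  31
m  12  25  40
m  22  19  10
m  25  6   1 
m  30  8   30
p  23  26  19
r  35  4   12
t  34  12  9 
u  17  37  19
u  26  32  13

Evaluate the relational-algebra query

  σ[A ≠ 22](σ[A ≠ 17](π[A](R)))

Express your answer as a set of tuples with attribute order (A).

{12, 23, 25, 26, 30, 34, 35, 4}

Keep only column(s) A: {12, 17, 22, 23, 25, 26, 30, 34, 35, 4}
Filtering on A ≠ 17 leaves {12, 22, 23, 25, 26, 30, 34, 35, 4}.
Filtering on A ≠ 22 leaves {12, 23, 25, 26, 30, 34, 35, 4}.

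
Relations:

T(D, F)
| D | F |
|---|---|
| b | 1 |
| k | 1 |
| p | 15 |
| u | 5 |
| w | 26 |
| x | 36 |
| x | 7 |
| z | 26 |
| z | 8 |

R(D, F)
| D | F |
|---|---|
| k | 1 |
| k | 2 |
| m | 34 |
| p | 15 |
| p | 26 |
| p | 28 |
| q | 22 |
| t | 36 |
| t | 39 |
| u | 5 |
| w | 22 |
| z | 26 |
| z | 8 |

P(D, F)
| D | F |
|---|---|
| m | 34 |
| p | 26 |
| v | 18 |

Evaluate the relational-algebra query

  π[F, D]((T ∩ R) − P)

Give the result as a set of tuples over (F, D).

Intersection: {(b, 1), (k, 1), (p, 15), (u, 5), (w, 26), (x, 36), (x, 7), (z, 26), (z, 8)} with {(k, 1), (k, 2), (m, 34), (p, 15), (p, 26), (p, 28), (q, 22), (t, 36), (t, 39), (u, 5), (w, 22), (z, 26), (z, 8)} → {(k, 1), (p, 15), (u, 5), (z, 26), (z, 8)}
Difference: {(k, 1), (p, 15), (u, 5), (z, 26), (z, 8)} with {(m, 34), (p, 26), (v, 18)} → {(k, 1), (p, 15), (u, 5), (z, 26), (z, 8)}
π_{F, D} gives {(1, k), (15, p), (26, z), (5, u), (8, z)}.

{(1, k), (15, p), (26, z), (5, u), (8, z)}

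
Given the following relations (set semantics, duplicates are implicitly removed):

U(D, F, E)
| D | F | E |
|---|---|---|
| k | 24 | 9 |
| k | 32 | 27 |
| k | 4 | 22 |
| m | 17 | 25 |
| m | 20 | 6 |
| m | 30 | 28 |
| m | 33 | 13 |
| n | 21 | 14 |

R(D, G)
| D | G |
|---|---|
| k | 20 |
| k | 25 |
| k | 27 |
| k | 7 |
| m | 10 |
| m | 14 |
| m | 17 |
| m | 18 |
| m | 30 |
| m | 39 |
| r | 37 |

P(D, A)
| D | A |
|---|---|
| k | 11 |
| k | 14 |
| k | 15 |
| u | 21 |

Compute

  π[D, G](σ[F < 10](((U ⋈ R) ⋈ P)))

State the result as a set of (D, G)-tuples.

{(k, 20), (k, 25), (k, 27), (k, 7)}

Natural join on D: {(k, 24, 9, 20), (k, 24, 9, 25), (k, 24, 9, 27), (k, 24, 9, 7), (k, 32, 27, 20), (k, 32, 27, 25), (k, 32, 27, 27), (k, 32, 27, 7), (k, 4, 22, 20), (k, 4, 22, 25), (k, 4, 22, 27), (k, 4, 22, 7), (m, 17, 25, 10), (m, 17, 25, 14), (m, 17, 25, 17), (m, 17, 25, 18), (m, 17, 25, 30), (m, 17, 25, 39), (m, 20, 6, 10), (m, 20, 6, 14), (m, 20, 6, 17), (m, 20, 6, 18), (m, 20, 6, 30), (m, 20, 6, 39), (m, 30, 28, 10), (m, 30, 28, 14), (m, 30, 28, 17), (m, 30, 28, 18), (m, 30, 28, 30), (m, 30, 28, 39), (m, 33, 13, 10), (m, 33, 13, 14), (m, 33, 13, 17), (m, 33, 13, 18), (m, 33, 13, 30), (m, 33, 13, 39)}
Natural join on D: {(k, 24, 9, 20, 11), (k, 24, 9, 20, 14), (k, 24, 9, 20, 15), (k, 24, 9, 25, 11), (k, 24, 9, 25, 14), (k, 24, 9, 25, 15), (k, 24, 9, 27, 11), (k, 24, 9, 27, 14), (k, 24, 9, 27, 15), (k, 24, 9, 7, 11), (k, 24, 9, 7, 14), (k, 24, 9, 7, 15), (k, 32, 27, 20, 11), (k, 32, 27, 20, 14), (k, 32, 27, 20, 15), (k, 32, 27, 25, 11), (k, 32, 27, 25, 14), (k, 32, 27, 25, 15), (k, 32, 27, 27, 11), (k, 32, 27, 27, 14), (k, 32, 27, 27, 15), (k, 32, 27, 7, 11), (k, 32, 27, 7, 14), (k, 32, 27, 7, 15), (k, 4, 22, 20, 11), (k, 4, 22, 20, 14), (k, 4, 22, 20, 15), (k, 4, 22, 25, 11), (k, 4, 22, 25, 14), (k, 4, 22, 25, 15), (k, 4, 22, 27, 11), (k, 4, 22, 27, 14), (k, 4, 22, 27, 15), (k, 4, 22, 7, 11), (k, 4, 22, 7, 14), (k, 4, 22, 7, 15)}
σ[F < 10]: keep tuples satisfying F < 10 → {(k, 4, 22, 20, 11), (k, 4, 22, 20, 14), (k, 4, 22, 20, 15), (k, 4, 22, 25, 11), (k, 4, 22, 25, 14), (k, 4, 22, 25, 15), (k, 4, 22, 27, 11), (k, 4, 22, 27, 14), (k, 4, 22, 27, 15), (k, 4, 22, 7, 11), (k, 4, 22, 7, 14), (k, 4, 22, 7, 15)}
Projecting to D, G (8 duplicate(s) eliminated): {(k, 20), (k, 25), (k, 27), (k, 7)}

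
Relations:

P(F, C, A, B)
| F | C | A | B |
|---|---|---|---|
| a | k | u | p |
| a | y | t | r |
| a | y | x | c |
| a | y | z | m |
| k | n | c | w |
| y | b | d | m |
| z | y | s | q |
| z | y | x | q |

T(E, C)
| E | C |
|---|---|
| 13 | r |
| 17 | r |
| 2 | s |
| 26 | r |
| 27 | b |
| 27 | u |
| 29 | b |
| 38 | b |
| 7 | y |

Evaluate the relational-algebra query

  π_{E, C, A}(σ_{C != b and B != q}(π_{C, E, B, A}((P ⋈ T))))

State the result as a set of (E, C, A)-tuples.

{(7, y, t), (7, y, x), (7, y, z)}

Joining P and T on C yields {(a, y, t, r, 7), (a, y, x, c, 7), (a, y, z, m, 7), (y, b, d, m, 27), (y, b, d, m, 29), (y, b, d, m, 38), (z, y, s, q, 7), (z, y, x, q, 7)}.
π_{C, E, B, A} gives {(b, 27, m, d), (b, 29, m, d), (b, 38, m, d), (y, 7, c, x), (y, 7, m, z), (y, 7, q, s), (y, 7, q, x), (y, 7, r, t)}.
Filtering on C != b and B != q leaves {(y, 7, c, x), (y, 7, m, z), (y, 7, r, t)}.
π_{E, C, A} gives {(7, y, t), (7, y, x), (7, y, z)}.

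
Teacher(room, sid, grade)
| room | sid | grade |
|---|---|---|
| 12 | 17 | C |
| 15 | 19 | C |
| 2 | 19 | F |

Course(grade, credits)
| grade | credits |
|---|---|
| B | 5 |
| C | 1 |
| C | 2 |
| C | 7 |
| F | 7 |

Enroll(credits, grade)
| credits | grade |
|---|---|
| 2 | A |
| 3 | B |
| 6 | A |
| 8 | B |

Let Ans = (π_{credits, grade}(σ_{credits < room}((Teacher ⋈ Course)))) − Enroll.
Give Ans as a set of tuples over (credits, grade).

Teacher ⋈ Course (natural join on grade): {(12, 17, C, 1), (12, 17, C, 2), (12, 17, C, 7), (15, 19, C, 1), (15, 19, C, 2), (15, 19, C, 7), (2, 19, F, 7)}
σ[credits < room]: keep tuples satisfying credits < room → {(12, 17, C, 1), (12, 17, C, 2), (12, 17, C, 7), (15, 19, C, 1), (15, 19, C, 2), (15, 19, C, 7)}
π_{credits, grade} gives {(1, C), (2, C), (7, C)} (3 duplicate(s) eliminated).
Set difference of the two operands is {(1, C), (2, C), (7, C)}.

{(1, C), (2, C), (7, C)}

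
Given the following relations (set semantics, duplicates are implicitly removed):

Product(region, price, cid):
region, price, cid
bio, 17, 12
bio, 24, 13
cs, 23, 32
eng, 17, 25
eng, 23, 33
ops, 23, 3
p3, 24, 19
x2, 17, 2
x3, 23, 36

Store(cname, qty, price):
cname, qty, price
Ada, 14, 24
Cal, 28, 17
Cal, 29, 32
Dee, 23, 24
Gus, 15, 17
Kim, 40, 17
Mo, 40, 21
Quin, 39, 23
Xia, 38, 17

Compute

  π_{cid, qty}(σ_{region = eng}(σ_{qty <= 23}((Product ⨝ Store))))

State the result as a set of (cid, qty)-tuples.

{(25, 15)}

Joining Product and Store on price yields {(bio, 17, 12, Cal, 28), (bio, 17, 12, Gus, 15), (bio, 17, 12, Kim, 40), (bio, 17, 12, Xia, 38), (bio, 24, 13, Ada, 14), (bio, 24, 13, Dee, 23), (cs, 23, 32, Quin, 39), (eng, 17, 25, Cal, 28), (eng, 17, 25, Gus, 15), (eng, 17, 25, Kim, 40), (eng, 17, 25, Xia, 38), (eng, 23, 33, Quin, 39), (ops, 23, 3, Quin, 39), (p3, 24, 19, Ada, 14), (p3, 24, 19, Dee, 23), (x2, 17, 2, Cal, 28), (x2, 17, 2, Gus, 15), (x2, 17, 2, Kim, 40), (x2, 17, 2, Xia, 38), (x3, 23, 36, Quin, 39)}.
Filtering on qty <= 23 leaves {(bio, 17, 12, Gus, 15), (bio, 24, 13, Ada, 14), (bio, 24, 13, Dee, 23), (eng, 17, 25, Gus, 15), (p3, 24, 19, Ada, 14), (p3, 24, 19, Dee, 23), (x2, 17, 2, Gus, 15)}.
Filtering on region = eng leaves {(eng, 17, 25, Gus, 15)}.
Keep only column(s) cid, qty: {(25, 15)}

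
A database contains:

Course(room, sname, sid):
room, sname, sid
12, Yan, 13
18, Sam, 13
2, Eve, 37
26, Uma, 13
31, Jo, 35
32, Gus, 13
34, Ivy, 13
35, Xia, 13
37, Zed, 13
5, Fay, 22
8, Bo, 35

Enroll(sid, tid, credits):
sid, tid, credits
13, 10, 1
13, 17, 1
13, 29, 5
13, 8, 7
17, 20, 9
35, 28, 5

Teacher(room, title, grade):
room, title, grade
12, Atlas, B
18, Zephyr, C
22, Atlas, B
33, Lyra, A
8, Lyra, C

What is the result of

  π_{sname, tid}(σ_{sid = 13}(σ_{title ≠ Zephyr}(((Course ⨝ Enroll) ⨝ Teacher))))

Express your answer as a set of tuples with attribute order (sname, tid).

Joining Course and Enroll on sid yields {(12, Yan, 13, 10, 1), (12, Yan, 13, 17, 1), (12, Yan, 13, 29, 5), (12, Yan, 13, 8, 7), (18, Sam, 13, 10, 1), (18, Sam, 13, 17, 1), (18, Sam, 13, 29, 5), (18, Sam, 13, 8, 7), (26, Uma, 13, 10, 1), (26, Uma, 13, 17, 1), (26, Uma, 13, 29, 5), (26, Uma, 13, 8, 7), (31, Jo, 35, 28, 5), (32, Gus, 13, 10, 1), (32, Gus, 13, 17, 1), (32, Gus, 13, 29, 5), (32, Gus, 13, 8, 7), (34, Ivy, 13, 10, 1), (34, Ivy, 13, 17, 1), (34, Ivy, 13, 29, 5), (34, Ivy, 13, 8, 7), (35, Xia, 13, 10, 1), (35, Xia, 13, 17, 1), (35, Xia, 13, 29, 5), (35, Xia, 13, 8, 7), (37, Zed, 13, 10, 1), (37, Zed, 13, 17, 1), (37, Zed, 13, 29, 5), (37, Zed, 13, 8, 7), (8, Bo, 35, 28, 5)}.
Joining (Course ⨝ Enroll) and Teacher on room yields {(12, Yan, 13, 10, 1, Atlas, B), (12, Yan, 13, 17, 1, Atlas, B), (12, Yan, 13, 29, 5, Atlas, B), (12, Yan, 13, 8, 7, Atlas, B), (18, Sam, 13, 10, 1, Zephyr, C), (18, Sam, 13, 17, 1, Zephyr, C), (18, Sam, 13, 29, 5, Zephyr, C), (18, Sam, 13, 8, 7, Zephyr, C), (8, Bo, 35, 28, 5, Lyra, C)}.
Filtering on title ≠ Zephyr leaves {(12, Yan, 13, 10, 1, Atlas, B), (12, Yan, 13, 17, 1, Atlas, B), (12, Yan, 13, 29, 5, Atlas, B), (12, Yan, 13, 8, 7, Atlas, B), (8, Bo, 35, 28, 5, Lyra, C)}.
Filtering on sid = 13 leaves {(12, Yan, 13, 10, 1, Atlas, B), (12, Yan, 13, 17, 1, Atlas, B), (12, Yan, 13, 29, 5, Atlas, B), (12, Yan, 13, 8, 7, Atlas, B)}.
Keep only column(s) sname, tid: {(Yan, 10), (Yan, 17), (Yan, 29), (Yan, 8)}

{(Yan, 10), (Yan, 17), (Yan, 29), (Yan, 8)}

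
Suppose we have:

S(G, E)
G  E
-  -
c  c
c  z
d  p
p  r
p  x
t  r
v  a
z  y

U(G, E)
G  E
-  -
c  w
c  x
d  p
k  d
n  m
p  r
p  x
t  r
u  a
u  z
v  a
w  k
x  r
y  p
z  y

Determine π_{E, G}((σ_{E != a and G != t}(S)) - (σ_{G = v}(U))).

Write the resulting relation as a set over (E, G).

{(c, c), (p, d), (r, p), (x, p), (y, z), (z, c)}

Filtering on E != a and G != t leaves {(c, c), (c, z), (d, p), (p, r), (p, x), (z, y)}.
Filtering on G = v leaves {(v, a)}.
Taking the difference: {(c, c), (c, z), (d, p), (p, r), (p, x), (z, y)}
π[E, G]: project onto (E, G) → {(c, c), (p, d), (r, p), (x, p), (y, z), (z, c)}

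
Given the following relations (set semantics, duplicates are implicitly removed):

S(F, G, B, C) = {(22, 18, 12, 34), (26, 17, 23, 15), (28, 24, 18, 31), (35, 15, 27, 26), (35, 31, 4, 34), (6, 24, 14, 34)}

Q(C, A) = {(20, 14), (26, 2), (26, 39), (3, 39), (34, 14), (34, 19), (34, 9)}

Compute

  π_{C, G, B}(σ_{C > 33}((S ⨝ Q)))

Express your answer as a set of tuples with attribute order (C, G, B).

{(34, 18, 12), (34, 24, 14), (34, 31, 4)}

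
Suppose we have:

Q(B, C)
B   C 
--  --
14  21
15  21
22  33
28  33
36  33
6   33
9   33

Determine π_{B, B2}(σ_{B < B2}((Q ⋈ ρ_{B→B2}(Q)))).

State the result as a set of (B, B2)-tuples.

{(14, 15), (22, 28), (22, 36), (28, 36), (6, 22), (6, 28), (6, 36), (6, 9), (9, 22), (9, 28), (9, 36)}

ρ[B→B2]: schema becomes (B2, C); tuples unchanged.
Natural join on C: {(14, 21, 14), (14, 21, 15), (15, 21, 14), (15, 21, 15), (22, 33, 22), (22, 33, 28), (22, 33, 36), (22, 33, 6), (22, 33, 9), (28, 33, 22), (28, 33, 28), (28, 33, 36), (28, 33, 6), (28, 33, 9), (36, 33, 22), (36, 33, 28), (36, 33, 36), (36, 33, 6), (36, 33, 9), (6, 33, 22), (6, 33, 28), (6, 33, 36), (6, 33, 6), (6, 33, 9), (9, 33, 22), (9, 33, 28), (9, 33, 36), (9, 33, 6), (9, 33, 9)}
Filtering on B < B2 leaves {(14, 21, 15), (22, 33, 28), (22, 33, 36), (28, 33, 36), (6, 33, 22), (6, 33, 28), (6, 33, 36), (6, 33, 9), (9, 33, 22), (9, 33, 28), (9, 33, 36)}.
Projecting to B, B2: {(14, 15), (22, 28), (22, 36), (28, 36), (6, 22), (6, 28), (6, 36), (6, 9), (9, 22), (9, 28), (9, 36)}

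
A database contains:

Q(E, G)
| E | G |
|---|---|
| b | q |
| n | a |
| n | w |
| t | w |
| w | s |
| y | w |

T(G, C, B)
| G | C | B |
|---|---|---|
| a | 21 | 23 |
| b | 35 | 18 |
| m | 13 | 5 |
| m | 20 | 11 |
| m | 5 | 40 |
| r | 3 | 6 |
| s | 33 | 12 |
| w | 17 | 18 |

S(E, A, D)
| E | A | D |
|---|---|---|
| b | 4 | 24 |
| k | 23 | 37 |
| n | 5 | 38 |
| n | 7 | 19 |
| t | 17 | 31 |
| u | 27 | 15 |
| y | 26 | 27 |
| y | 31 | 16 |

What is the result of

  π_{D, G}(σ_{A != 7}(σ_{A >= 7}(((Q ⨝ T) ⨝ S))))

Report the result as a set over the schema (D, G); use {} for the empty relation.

{(16, w), (27, w), (31, w)}

Natural join on G: {(n, a, 21, 23), (n, w, 17, 18), (t, w, 17, 18), (w, s, 33, 12), (y, w, 17, 18)}
Natural join on E: {(n, a, 21, 23, 5, 38), (n, a, 21, 23, 7, 19), (n, w, 17, 18, 5, 38), (n, w, 17, 18, 7, 19), (t, w, 17, 18, 17, 31), (y, w, 17, 18, 26, 27), (y, w, 17, 18, 31, 16)}
Filtering on A >= 7 leaves {(n, a, 21, 23, 7, 19), (n, w, 17, 18, 7, 19), (t, w, 17, 18, 17, 31), (y, w, 17, 18, 26, 27), (y, w, 17, 18, 31, 16)}.
Filtering on A != 7 leaves {(t, w, 17, 18, 17, 31), (y, w, 17, 18, 26, 27), (y, w, 17, 18, 31, 16)}.
π[D, G]: project onto (D, G) → {(16, w), (27, w), (31, w)}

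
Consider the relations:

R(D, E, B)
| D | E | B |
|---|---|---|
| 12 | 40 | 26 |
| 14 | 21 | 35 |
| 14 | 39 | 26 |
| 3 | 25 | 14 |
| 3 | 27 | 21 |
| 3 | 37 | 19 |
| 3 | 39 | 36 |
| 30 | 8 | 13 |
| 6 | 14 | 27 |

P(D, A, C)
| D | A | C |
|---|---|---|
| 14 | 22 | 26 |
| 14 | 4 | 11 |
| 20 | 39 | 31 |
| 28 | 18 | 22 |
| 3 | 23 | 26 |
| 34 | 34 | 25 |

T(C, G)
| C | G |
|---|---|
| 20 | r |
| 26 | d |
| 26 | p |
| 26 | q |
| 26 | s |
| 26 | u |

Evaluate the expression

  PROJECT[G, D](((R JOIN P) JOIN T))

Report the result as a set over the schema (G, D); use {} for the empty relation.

R ⋈ P (natural join on D): {(14, 21, 35, 22, 26), (14, 21, 35, 4, 11), (14, 39, 26, 22, 26), (14, 39, 26, 4, 11), (3, 25, 14, 23, 26), (3, 27, 21, 23, 26), (3, 37, 19, 23, 26), (3, 39, 36, 23, 26)}
(R JOIN P) ⋈ T (natural join on C): {(14, 21, 35, 22, 26, d), (14, 21, 35, 22, 26, p), (14, 21, 35, 22, 26, q), (14, 21, 35, 22, 26, s), (14, 21, 35, 22, 26, u), (14, 39, 26, 22, 26, d), (14, 39, 26, 22, 26, p), (14, 39, 26, 22, 26, q), (14, 39, 26, 22, 26, s), (14, 39, 26, 22, 26, u), (3, 25, 14, 23, 26, d), (3, 25, 14, 23, 26, p), (3, 25, 14, 23, 26, q), (3, 25, 14, 23, 26, s), (3, 25, 14, 23, 26, u), (3, 27, 21, 23, 26, d), (3, 27, 21, 23, 26, p), (3, 27, 21, 23, 26, q), (3, 27, 21, 23, 26, s), (3, 27, 21, 23, 26, u), (3, 37, 19, 23, 26, d), (3, 37, 19, 23, 26, p), (3, 37, 19, 23, 26, q), (3, 37, 19, 23, 26, s), (3, 37, 19, 23, 26, u), (3, 39, 36, 23, 26, d), (3, 39, 36, 23, 26, p), (3, 39, 36, 23, 26, q), (3, 39, 36, 23, 26, s), (3, 39, 36, 23, 26, u)}
π[G, D]: project onto (G, D) (20 duplicate(s) eliminated) → {(d, 14), (d, 3), (p, 14), (p, 3), (q, 14), (q, 3), (s, 14), (s, 3), (u, 14), (u, 3)}

{(d, 14), (d, 3), (p, 14), (p, 3), (q, 14), (q, 3), (s, 14), (s, 3), (u, 14), (u, 3)}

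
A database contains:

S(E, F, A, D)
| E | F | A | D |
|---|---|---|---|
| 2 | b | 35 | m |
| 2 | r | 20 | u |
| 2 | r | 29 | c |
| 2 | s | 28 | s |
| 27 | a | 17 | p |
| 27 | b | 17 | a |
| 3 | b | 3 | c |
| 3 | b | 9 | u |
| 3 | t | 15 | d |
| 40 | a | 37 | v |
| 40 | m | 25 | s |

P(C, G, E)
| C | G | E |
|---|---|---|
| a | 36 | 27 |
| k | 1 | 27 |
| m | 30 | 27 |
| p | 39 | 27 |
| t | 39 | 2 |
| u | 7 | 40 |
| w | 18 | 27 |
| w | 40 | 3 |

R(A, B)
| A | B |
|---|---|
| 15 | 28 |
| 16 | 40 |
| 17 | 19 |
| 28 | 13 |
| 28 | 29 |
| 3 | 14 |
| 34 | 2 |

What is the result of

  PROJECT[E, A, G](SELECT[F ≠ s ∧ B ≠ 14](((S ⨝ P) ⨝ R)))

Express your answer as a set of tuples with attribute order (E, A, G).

S ⋈ P (natural join on E): {(2, b, 35, m, t, 39), (2, r, 20, u, t, 39), (2, r, 29, c, t, 39), (2, s, 28, s, t, 39), (27, a, 17, p, a, 36), (27, a, 17, p, k, 1), (27, a, 17, p, m, 30), (27, a, 17, p, p, 39), (27, a, 17, p, w, 18), (27, b, 17, a, a, 36), (27, b, 17, a, k, 1), (27, b, 17, a, m, 30), (27, b, 17, a, p, 39), (27, b, 17, a, w, 18), (3, b, 3, c, w, 40), (3, b, 9, u, w, 40), (3, t, 15, d, w, 40), (40, a, 37, v, u, 7), (40, m, 25, s, u, 7)}
(S ⨝ P) ⋈ R (natural join on A): {(2, s, 28, s, t, 39, 13), (2, s, 28, s, t, 39, 29), (27, a, 17, p, a, 36, 19), (27, a, 17, p, k, 1, 19), (27, a, 17, p, m, 30, 19), (27, a, 17, p, p, 39, 19), (27, a, 17, p, w, 18, 19), (27, b, 17, a, a, 36, 19), (27, b, 17, a, k, 1, 19), (27, b, 17, a, m, 30, 19), (27, b, 17, a, p, 39, 19), (27, b, 17, a, w, 18, 19), (3, b, 3, c, w, 40, 14), (3, t, 15, d, w, 40, 28)}
Selection F ≠ s ∧ B ≠ 14: {(27, a, 17, p, a, 36, 19), (27, a, 17, p, k, 1, 19), (27, a, 17, p, m, 30, 19), (27, a, 17, p, p, 39, 19), (27, a, 17, p, w, 18, 19), (27, b, 17, a, a, 36, 19), (27, b, 17, a, k, 1, 19), (27, b, 17, a, m, 30, 19), (27, b, 17, a, p, 39, 19), (27, b, 17, a, w, 18, 19), (3, t, 15, d, w, 40, 28)}
Keep only column(s) E, A, G (5 duplicate(s) eliminated): {(27, 17, 1), (27, 17, 18), (27, 17, 30), (27, 17, 36), (27, 17, 39), (3, 15, 40)}

{(27, 17, 1), (27, 17, 18), (27, 17, 30), (27, 17, 36), (27, 17, 39), (3, 15, 40)}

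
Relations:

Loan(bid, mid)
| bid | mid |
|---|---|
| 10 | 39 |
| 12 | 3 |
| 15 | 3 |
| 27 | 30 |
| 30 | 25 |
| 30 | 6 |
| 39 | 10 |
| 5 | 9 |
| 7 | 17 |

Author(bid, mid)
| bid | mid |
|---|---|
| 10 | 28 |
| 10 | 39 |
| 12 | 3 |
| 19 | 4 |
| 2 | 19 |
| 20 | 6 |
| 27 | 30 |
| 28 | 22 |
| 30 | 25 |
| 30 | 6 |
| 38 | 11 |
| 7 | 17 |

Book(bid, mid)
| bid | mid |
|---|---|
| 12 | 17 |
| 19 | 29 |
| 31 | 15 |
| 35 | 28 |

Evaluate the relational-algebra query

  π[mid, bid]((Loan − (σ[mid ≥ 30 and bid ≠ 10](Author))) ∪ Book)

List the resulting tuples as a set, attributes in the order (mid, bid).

{(10, 39), (15, 31), (17, 12), (17, 7), (25, 30), (28, 35), (29, 19), (3, 12), (3, 15), (39, 10), (6, 30), (9, 5)}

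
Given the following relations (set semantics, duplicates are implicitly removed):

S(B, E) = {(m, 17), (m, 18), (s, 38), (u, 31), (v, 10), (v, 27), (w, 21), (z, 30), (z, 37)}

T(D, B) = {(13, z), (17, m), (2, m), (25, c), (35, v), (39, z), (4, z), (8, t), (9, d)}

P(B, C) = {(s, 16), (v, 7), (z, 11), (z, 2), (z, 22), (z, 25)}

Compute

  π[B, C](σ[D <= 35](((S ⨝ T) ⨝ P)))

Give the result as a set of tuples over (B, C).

{(v, 7), (z, 11), (z, 2), (z, 22), (z, 25)}

S ⋈ T (natural join on B): {(m, 17, 17), (m, 17, 2), (m, 18, 17), (m, 18, 2), (v, 10, 35), (v, 27, 35), (z, 30, 13), (z, 30, 39), (z, 30, 4), (z, 37, 13), (z, 37, 39), (z, 37, 4)}
(S ⨝ T) ⋈ P (natural join on B): {(v, 10, 35, 7), (v, 27, 35, 7), (z, 30, 13, 11), (z, 30, 13, 2), (z, 30, 13, 22), (z, 30, 13, 25), (z, 30, 39, 11), (z, 30, 39, 2), (z, 30, 39, 22), (z, 30, 39, 25), (z, 30, 4, 11), (z, 30, 4, 2), (z, 30, 4, 22), (z, 30, 4, 25), (z, 37, 13, 11), (z, 37, 13, 2), (z, 37, 13, 22), (z, 37, 13, 25), (z, 37, 39, 11), (z, 37, 39, 2), (z, 37, 39, 22), (z, 37, 39, 25), (z, 37, 4, 11), (z, 37, 4, 2), (z, 37, 4, 22), (z, 37, 4, 25)}
Filtering on D <= 35 leaves {(v, 10, 35, 7), (v, 27, 35, 7), (z, 30, 13, 11), (z, 30, 13, 2), (z, 30, 13, 22), (z, 30, 13, 25), (z, 30, 4, 11), (z, 30, 4, 2), (z, 30, 4, 22), (z, 30, 4, 25), (z, 37, 13, 11), (z, 37, 13, 2), (z, 37, 13, 22), (z, 37, 13, 25), (z, 37, 4, 11), (z, 37, 4, 2), (z, 37, 4, 22), (z, 37, 4, 25)}.
π[B, C]: project onto (B, C) (13 duplicate(s) eliminated) → {(v, 7), (z, 11), (z, 2), (z, 22), (z, 25)}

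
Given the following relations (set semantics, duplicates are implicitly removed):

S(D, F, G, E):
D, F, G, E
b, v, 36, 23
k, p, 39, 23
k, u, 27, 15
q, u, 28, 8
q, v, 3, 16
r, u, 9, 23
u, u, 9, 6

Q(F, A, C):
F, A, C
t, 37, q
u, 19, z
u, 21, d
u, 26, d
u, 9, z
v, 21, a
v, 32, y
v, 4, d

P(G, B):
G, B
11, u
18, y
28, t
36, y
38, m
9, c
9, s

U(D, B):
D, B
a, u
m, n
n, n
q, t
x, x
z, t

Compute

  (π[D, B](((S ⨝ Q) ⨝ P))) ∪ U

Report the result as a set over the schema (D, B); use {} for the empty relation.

Natural join on F: {(b, v, 36, 23, 21, a), (b, v, 36, 23, 32, y), (b, v, 36, 23, 4, d), (k, u, 27, 15, 19, z), (k, u, 27, 15, 21, d), (k, u, 27, 15, 26, d), (k, u, 27, 15, 9, z), (q, u, 28, 8, 19, z), (q, u, 28, 8, 21, d), (q, u, 28, 8, 26, d), (q, u, 28, 8, 9, z), (q, v, 3, 16, 21, a), (q, v, 3, 16, 32, y), (q, v, 3, 16, 4, d), (r, u, 9, 23, 19, z), (r, u, 9, 23, 21, d), (r, u, 9, 23, 26, d), (r, u, 9, 23, 9, z), (u, u, 9, 6, 19, z), (u, u, 9, 6, 21, d), (u, u, 9, 6, 26, d), (u, u, 9, 6, 9, z)}
Natural join on G: {(b, v, 36, 23, 21, a, y), (b, v, 36, 23, 32, y, y), (b, v, 36, 23, 4, d, y), (q, u, 28, 8, 19, z, t), (q, u, 28, 8, 21, d, t), (q, u, 28, 8, 26, d, t), (q, u, 28, 8, 9, z, t), (r, u, 9, 23, 19, z, c), (r, u, 9, 23, 19, z, s), (r, u, 9, 23, 21, d, c), (r, u, 9, 23, 21, d, s), (r, u, 9, 23, 26, d, c), (r, u, 9, 23, 26, d, s), (r, u, 9, 23, 9, z, c), (r, u, 9, 23, 9, z, s), (u, u, 9, 6, 19, z, c), (u, u, 9, 6, 19, z, s), (u, u, 9, 6, 21, d, c), (u, u, 9, 6, 21, d, s), (u, u, 9, 6, 26, d, c), (u, u, 9, 6, 26, d, s), (u, u, 9, 6, 9, z, c), (u, u, 9, 6, 9, z, s)}
Keep only column(s) D, B (17 duplicate(s) eliminated): {(b, y), (q, t), (r, c), (r, s), (u, c), (u, s)}
Set union of the two operands is {(a, u), (b, y), (m, n), (n, n), (q, t), (r, c), (r, s), (u, c), (u, s), (x, x), (z, t)}.

{(a, u), (b, y), (m, n), (n, n), (q, t), (r, c), (r, s), (u, c), (u, s), (x, x), (z, t)}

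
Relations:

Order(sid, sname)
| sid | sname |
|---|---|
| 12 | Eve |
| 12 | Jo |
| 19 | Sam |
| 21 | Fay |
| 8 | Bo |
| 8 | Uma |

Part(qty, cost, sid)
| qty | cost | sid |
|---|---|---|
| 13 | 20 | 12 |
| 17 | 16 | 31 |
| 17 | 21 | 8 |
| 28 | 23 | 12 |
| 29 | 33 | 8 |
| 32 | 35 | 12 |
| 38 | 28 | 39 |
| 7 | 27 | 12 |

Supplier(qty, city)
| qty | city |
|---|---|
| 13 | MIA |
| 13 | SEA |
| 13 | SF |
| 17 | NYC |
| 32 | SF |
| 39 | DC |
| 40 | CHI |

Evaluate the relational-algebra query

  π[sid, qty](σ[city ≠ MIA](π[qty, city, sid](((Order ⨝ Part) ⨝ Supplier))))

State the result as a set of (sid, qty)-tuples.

Order ⋈ Part (natural join on sid): {(12, Eve, 13, 20), (12, Eve, 28, 23), (12, Eve, 32, 35), (12, Eve, 7, 27), (12, Jo, 13, 20), (12, Jo, 28, 23), (12, Jo, 32, 35), (12, Jo, 7, 27), (8, Bo, 17, 21), (8, Bo, 29, 33), (8, Uma, 17, 21), (8, Uma, 29, 33)}
(Order ⨝ Part) ⋈ Supplier (natural join on qty): {(12, Eve, 13, 20, MIA), (12, Eve, 13, 20, SEA), (12, Eve, 13, 20, SF), (12, Eve, 32, 35, SF), (12, Jo, 13, 20, MIA), (12, Jo, 13, 20, SEA), (12, Jo, 13, 20, SF), (12, Jo, 32, 35, SF), (8, Bo, 17, 21, NYC), (8, Uma, 17, 21, NYC)}
π[qty, city, sid]: project onto (qty, city, sid) (5 duplicate(s) eliminated) → {(13, MIA, 12), (13, SEA, 12), (13, SF, 12), (17, NYC, 8), (32, SF, 12)}
Filtering on city ≠ MIA leaves {(13, SEA, 12), (13, SF, 12), (17, NYC, 8), (32, SF, 12)}.
π[sid, qty]: project onto (sid, qty) (1 duplicate(s) eliminated) → {(12, 13), (12, 32), (8, 17)}

{(12, 13), (12, 32), (8, 17)}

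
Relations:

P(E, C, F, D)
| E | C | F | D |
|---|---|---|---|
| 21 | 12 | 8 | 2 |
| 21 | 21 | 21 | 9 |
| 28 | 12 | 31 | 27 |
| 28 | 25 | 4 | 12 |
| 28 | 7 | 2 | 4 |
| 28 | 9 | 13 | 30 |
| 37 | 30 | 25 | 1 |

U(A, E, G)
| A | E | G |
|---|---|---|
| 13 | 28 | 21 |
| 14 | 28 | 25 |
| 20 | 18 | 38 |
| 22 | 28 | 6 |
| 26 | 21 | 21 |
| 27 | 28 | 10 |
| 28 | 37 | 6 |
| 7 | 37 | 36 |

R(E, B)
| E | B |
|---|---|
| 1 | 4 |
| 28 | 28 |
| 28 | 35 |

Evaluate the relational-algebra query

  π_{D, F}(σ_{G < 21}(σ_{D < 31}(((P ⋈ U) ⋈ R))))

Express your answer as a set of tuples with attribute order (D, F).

{(12, 4), (27, 31), (30, 13), (4, 2)}

P ⋈ U (natural join on E): {(21, 12, 8, 2, 26, 21), (21, 21, 21, 9, 26, 21), (28, 12, 31, 27, 13, 21), (28, 12, 31, 27, 14, 25), (28, 12, 31, 27, 22, 6), (28, 12, 31, 27, 27, 10), (28, 25, 4, 12, 13, 21), (28, 25, 4, 12, 14, 25), (28, 25, 4, 12, 22, 6), (28, 25, 4, 12, 27, 10), (28, 7, 2, 4, 13, 21), (28, 7, 2, 4, 14, 25), (28, 7, 2, 4, 22, 6), (28, 7, 2, 4, 27, 10), (28, 9, 13, 30, 13, 21), (28, 9, 13, 30, 14, 25), (28, 9, 13, 30, 22, 6), (28, 9, 13, 30, 27, 10), (37, 30, 25, 1, 28, 6), (37, 30, 25, 1, 7, 36)}
(P ⋈ U) ⋈ R (natural join on E): {(28, 12, 31, 27, 13, 21, 28), (28, 12, 31, 27, 13, 21, 35), (28, 12, 31, 27, 14, 25, 28), (28, 12, 31, 27, 14, 25, 35), (28, 12, 31, 27, 22, 6, 28), (28, 12, 31, 27, 22, 6, 35), (28, 12, 31, 27, 27, 10, 28), (28, 12, 31, 27, 27, 10, 35), (28, 25, 4, 12, 13, 21, 28), (28, 25, 4, 12, 13, 21, 35), (28, 25, 4, 12, 14, 25, 28), (28, 25, 4, 12, 14, 25, 35), (28, 25, 4, 12, 22, 6, 28), (28, 25, 4, 12, 22, 6, 35), (28, 25, 4, 12, 27, 10, 28), (28, 25, 4, 12, 27, 10, 35), (28, 7, 2, 4, 13, 21, 28), (28, 7, 2, 4, 13, 21, 35), (28, 7, 2, 4, 14, 25, 28), (28, 7, 2, 4, 14, 25, 35), (28, 7, 2, 4, 22, 6, 28), (28, 7, 2, 4, 22, 6, 35), (28, 7, 2, 4, 27, 10, 28), (28, 7, 2, 4, 27, 10, 35), (28, 9, 13, 30, 13, 21, 28), (28, 9, 13, 30, 13, 21, 35), (28, 9, 13, 30, 14, 25, 28), (28, 9, 13, 30, 14, 25, 35), (28, 9, 13, 30, 22, 6, 28), (28, 9, 13, 30, 22, 6, 35), (28, 9, 13, 30, 27, 10, 28), (28, 9, 13, 30, 27, 10, 35)}
Filtering on D < 31 leaves {(28, 12, 31, 27, 13, 21, 28), (28, 12, 31, 27, 13, 21, 35), (28, 12, 31, 27, 14, 25, 28), (28, 12, 31, 27, 14, 25, 35), (28, 12, 31, 27, 22, 6, 28), (28, 12, 31, 27, 22, 6, 35), (28, 12, 31, 27, 27, 10, 28), (28, 12, 31, 27, 27, 10, 35), (28, 25, 4, 12, 13, 21, 28), (28, 25, 4, 12, 13, 21, 35), (28, 25, 4, 12, 14, 25, 28), (28, 25, 4, 12, 14, 25, 35), (28, 25, 4, 12, 22, 6, 28), (28, 25, 4, 12, 22, 6, 35), (28, 25, 4, 12, 27, 10, 28), (28, 25, 4, 12, 27, 10, 35), (28, 7, 2, 4, 13, 21, 28), (28, 7, 2, 4, 13, 21, 35), (28, 7, 2, 4, 14, 25, 28), (28, 7, 2, 4, 14, 25, 35), (28, 7, 2, 4, 22, 6, 28), (28, 7, 2, 4, 22, 6, 35), (28, 7, 2, 4, 27, 10, 28), (28, 7, 2, 4, 27, 10, 35), (28, 9, 13, 30, 13, 21, 28), (28, 9, 13, 30, 13, 21, 35), (28, 9, 13, 30, 14, 25, 28), (28, 9, 13, 30, 14, 25, 35), (28, 9, 13, 30, 22, 6, 28), (28, 9, 13, 30, 22, 6, 35), (28, 9, 13, 30, 27, 10, 28), (28, 9, 13, 30, 27, 10, 35)}.
Filtering on G < 21 leaves {(28, 12, 31, 27, 22, 6, 28), (28, 12, 31, 27, 22, 6, 35), (28, 12, 31, 27, 27, 10, 28), (28, 12, 31, 27, 27, 10, 35), (28, 25, 4, 12, 22, 6, 28), (28, 25, 4, 12, 22, 6, 35), (28, 25, 4, 12, 27, 10, 28), (28, 25, 4, 12, 27, 10, 35), (28, 7, 2, 4, 22, 6, 28), (28, 7, 2, 4, 22, 6, 35), (28, 7, 2, 4, 27, 10, 28), (28, 7, 2, 4, 27, 10, 35), (28, 9, 13, 30, 22, 6, 28), (28, 9, 13, 30, 22, 6, 35), (28, 9, 13, 30, 27, 10, 28), (28, 9, 13, 30, 27, 10, 35)}.
π_{D, F} gives {(12, 4), (27, 31), (30, 13), (4, 2)} (12 duplicate(s) eliminated).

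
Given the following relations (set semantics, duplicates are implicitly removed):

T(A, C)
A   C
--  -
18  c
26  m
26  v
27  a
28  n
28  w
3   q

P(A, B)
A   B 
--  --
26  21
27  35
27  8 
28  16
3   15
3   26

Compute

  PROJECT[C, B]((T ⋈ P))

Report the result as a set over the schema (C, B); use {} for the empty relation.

{(a, 35), (a, 8), (m, 21), (n, 16), (q, 15), (q, 26), (v, 21), (w, 16)}

T ⋈ P (natural join on A): {(26, m, 21), (26, v, 21), (27, a, 35), (27, a, 8), (28, n, 16), (28, w, 16), (3, q, 15), (3, q, 26)}
Projecting to C, B: {(a, 35), (a, 8), (m, 21), (n, 16), (q, 15), (q, 26), (v, 21), (w, 16)}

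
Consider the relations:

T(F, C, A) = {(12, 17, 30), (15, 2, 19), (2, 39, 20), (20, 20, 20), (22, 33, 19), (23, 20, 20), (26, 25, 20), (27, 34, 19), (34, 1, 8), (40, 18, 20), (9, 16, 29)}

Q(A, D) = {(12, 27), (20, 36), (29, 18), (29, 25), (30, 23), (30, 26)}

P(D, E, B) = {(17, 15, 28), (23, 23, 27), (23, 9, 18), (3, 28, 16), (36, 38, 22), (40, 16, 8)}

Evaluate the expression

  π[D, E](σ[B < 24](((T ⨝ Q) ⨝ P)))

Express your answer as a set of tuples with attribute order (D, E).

T ⋈ Q (natural join on A): {(12, 17, 30, 23), (12, 17, 30, 26), (2, 39, 20, 36), (20, 20, 20, 36), (23, 20, 20, 36), (26, 25, 20, 36), (40, 18, 20, 36), (9, 16, 29, 18), (9, 16, 29, 25)}
(T ⨝ Q) ⋈ P (natural join on D): {(12, 17, 30, 23, 23, 27), (12, 17, 30, 23, 9, 18), (2, 39, 20, 36, 38, 22), (20, 20, 20, 36, 38, 22), (23, 20, 20, 36, 38, 22), (26, 25, 20, 36, 38, 22), (40, 18, 20, 36, 38, 22)}
Filtering on B < 24 leaves {(12, 17, 30, 23, 9, 18), (2, 39, 20, 36, 38, 22), (20, 20, 20, 36, 38, 22), (23, 20, 20, 36, 38, 22), (26, 25, 20, 36, 38, 22), (40, 18, 20, 36, 38, 22)}.
π[D, E]: project onto (D, E) (4 duplicate(s) eliminated) → {(23, 9), (36, 38)}

{(23, 9), (36, 38)}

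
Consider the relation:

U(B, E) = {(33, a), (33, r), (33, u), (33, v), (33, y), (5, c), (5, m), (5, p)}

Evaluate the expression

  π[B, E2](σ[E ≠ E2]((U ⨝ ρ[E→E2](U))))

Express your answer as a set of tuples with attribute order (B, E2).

{(33, a), (33, r), (33, u), (33, v), (33, y), (5, c), (5, m), (5, p)}

ρ[E→E2]: schema becomes (B, E2); tuples unchanged.
Natural join on B: {(33, a, a), (33, a, r), (33, a, u), (33, a, v), (33, a, y), (33, r, a), (33, r, r), (33, r, u), (33, r, v), (33, r, y), (33, u, a), (33, u, r), (33, u, u), (33, u, v), (33, u, y), (33, v, a), (33, v, r), (33, v, u), (33, v, v), (33, v, y), (33, y, a), (33, y, r), (33, y, u), (33, y, v), (33, y, y), (5, c, c), (5, c, m), (5, c, p), (5, m, c), (5, m, m), (5, m, p), (5, p, c), (5, p, m), (5, p, p)}
Selection E ≠ E2: {(33, a, r), (33, a, u), (33, a, v), (33, a, y), (33, r, a), (33, r, u), (33, r, v), (33, r, y), (33, u, a), (33, u, r), (33, u, v), (33, u, y), (33, v, a), (33, v, r), (33, v, u), (33, v, y), (33, y, a), (33, y, r), (33, y, u), (33, y, v), (5, c, m), (5, c, p), (5, m, c), (5, m, p), (5, p, c), (5, p, m)}
π_{B, E2} gives {(33, a), (33, r), (33, u), (33, v), (33, y), (5, c), (5, m), (5, p)} (18 duplicate(s) eliminated).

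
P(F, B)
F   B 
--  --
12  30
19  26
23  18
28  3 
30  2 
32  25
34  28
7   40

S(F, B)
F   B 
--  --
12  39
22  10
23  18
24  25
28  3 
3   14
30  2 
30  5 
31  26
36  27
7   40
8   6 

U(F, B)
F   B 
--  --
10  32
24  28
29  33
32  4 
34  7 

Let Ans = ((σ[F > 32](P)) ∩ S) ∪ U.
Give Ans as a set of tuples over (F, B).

{(10, 32), (24, 28), (29, 33), (32, 4), (34, 7)}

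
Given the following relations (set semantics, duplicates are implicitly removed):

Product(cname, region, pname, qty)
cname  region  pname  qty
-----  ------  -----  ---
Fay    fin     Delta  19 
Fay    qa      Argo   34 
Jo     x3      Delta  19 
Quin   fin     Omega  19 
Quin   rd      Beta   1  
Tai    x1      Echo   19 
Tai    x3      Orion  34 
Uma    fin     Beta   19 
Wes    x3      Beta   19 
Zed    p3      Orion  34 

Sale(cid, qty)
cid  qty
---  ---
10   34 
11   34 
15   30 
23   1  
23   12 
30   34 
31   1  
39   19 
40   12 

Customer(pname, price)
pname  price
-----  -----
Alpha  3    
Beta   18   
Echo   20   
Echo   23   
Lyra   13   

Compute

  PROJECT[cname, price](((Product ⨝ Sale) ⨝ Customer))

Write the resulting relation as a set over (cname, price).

{(Quin, 18), (Tai, 20), (Tai, 23), (Uma, 18), (Wes, 18)}

Natural join on qty: {(Fay, fin, Delta, 19, 39), (Fay, qa, Argo, 34, 10), (Fay, qa, Argo, 34, 11), (Fay, qa, Argo, 34, 30), (Jo, x3, Delta, 19, 39), (Quin, fin, Omega, 19, 39), (Quin, rd, Beta, 1, 23), (Quin, rd, Beta, 1, 31), (Tai, x1, Echo, 19, 39), (Tai, x3, Orion, 34, 10), (Tai, x3, Orion, 34, 11), (Tai, x3, Orion, 34, 30), (Uma, fin, Beta, 19, 39), (Wes, x3, Beta, 19, 39), (Zed, p3, Orion, 34, 10), (Zed, p3, Orion, 34, 11), (Zed, p3, Orion, 34, 30)}
Natural join on pname: {(Quin, rd, Beta, 1, 23, 18), (Quin, rd, Beta, 1, 31, 18), (Tai, x1, Echo, 19, 39, 20), (Tai, x1, Echo, 19, 39, 23), (Uma, fin, Beta, 19, 39, 18), (Wes, x3, Beta, 19, 39, 18)}
Projecting to cname, price (1 duplicate(s) eliminated): {(Quin, 18), (Tai, 20), (Tai, 23), (Uma, 18), (Wes, 18)}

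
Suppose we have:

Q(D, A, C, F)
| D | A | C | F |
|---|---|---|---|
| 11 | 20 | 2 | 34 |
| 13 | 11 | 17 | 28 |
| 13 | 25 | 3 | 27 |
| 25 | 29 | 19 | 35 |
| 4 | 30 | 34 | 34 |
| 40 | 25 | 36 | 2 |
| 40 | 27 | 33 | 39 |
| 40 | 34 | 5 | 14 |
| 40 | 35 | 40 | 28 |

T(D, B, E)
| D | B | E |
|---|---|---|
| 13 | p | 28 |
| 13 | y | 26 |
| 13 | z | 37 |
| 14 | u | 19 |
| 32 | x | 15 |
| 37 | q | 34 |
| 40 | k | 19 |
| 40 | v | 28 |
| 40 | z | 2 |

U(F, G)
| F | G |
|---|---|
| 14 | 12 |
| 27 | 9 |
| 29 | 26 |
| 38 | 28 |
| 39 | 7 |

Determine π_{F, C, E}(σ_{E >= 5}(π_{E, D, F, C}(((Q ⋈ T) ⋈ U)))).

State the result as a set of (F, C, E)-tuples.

Natural join on D: {(13, 11, 17, 28, p, 28), (13, 11, 17, 28, y, 26), (13, 11, 17, 28, z, 37), (13, 25, 3, 27, p, 28), (13, 25, 3, 27, y, 26), (13, 25, 3, 27, z, 37), (40, 25, 36, 2, k, 19), (40, 25, 36, 2, v, 28), (40, 25, 36, 2, z, 2), (40, 27, 33, 39, k, 19), (40, 27, 33, 39, v, 28), (40, 27, 33, 39, z, 2), (40, 34, 5, 14, k, 19), (40, 34, 5, 14, v, 28), (40, 34, 5, 14, z, 2), (40, 35, 40, 28, k, 19), (40, 35, 40, 28, v, 28), (40, 35, 40, 28, z, 2)}
Natural join on F: {(13, 25, 3, 27, p, 28, 9), (13, 25, 3, 27, y, 26, 9), (13, 25, 3, 27, z, 37, 9), (40, 27, 33, 39, k, 19, 7), (40, 27, 33, 39, v, 28, 7), (40, 27, 33, 39, z, 2, 7), (40, 34, 5, 14, k, 19, 12), (40, 34, 5, 14, v, 28, 12), (40, 34, 5, 14, z, 2, 12)}
Keep only column(s) E, D, F, C: {(19, 40, 14, 5), (19, 40, 39, 33), (2, 40, 14, 5), (2, 40, 39, 33), (26, 13, 27, 3), (28, 13, 27, 3), (28, 40, 14, 5), (28, 40, 39, 33), (37, 13, 27, 3)}
σ[E >= 5]: keep tuples satisfying E >= 5 → {(19, 40, 14, 5), (19, 40, 39, 33), (26, 13, 27, 3), (28, 13, 27, 3), (28, 40, 14, 5), (28, 40, 39, 33), (37, 13, 27, 3)}
Keep only column(s) F, C, E: {(14, 5, 19), (14, 5, 28), (27, 3, 26), (27, 3, 28), (27, 3, 37), (39, 33, 19), (39, 33, 28)}

{(14, 5, 19), (14, 5, 28), (27, 3, 26), (27, 3, 28), (27, 3, 37), (39, 33, 19), (39, 33, 28)}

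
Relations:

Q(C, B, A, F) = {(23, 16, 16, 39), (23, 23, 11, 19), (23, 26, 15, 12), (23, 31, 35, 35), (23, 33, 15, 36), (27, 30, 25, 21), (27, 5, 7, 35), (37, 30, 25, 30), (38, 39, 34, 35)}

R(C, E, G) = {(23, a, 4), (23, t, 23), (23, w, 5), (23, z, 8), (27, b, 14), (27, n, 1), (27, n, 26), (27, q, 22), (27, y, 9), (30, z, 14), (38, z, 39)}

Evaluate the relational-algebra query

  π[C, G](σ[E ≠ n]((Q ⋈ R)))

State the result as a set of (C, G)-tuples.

{(23, 23), (23, 4), (23, 5), (23, 8), (27, 14), (27, 22), (27, 9), (38, 39)}

Natural join on C: {(23, 16, 16, 39, a, 4), (23, 16, 16, 39, t, 23), (23, 16, 16, 39, w, 5), (23, 16, 16, 39, z, 8), (23, 23, 11, 19, a, 4), (23, 23, 11, 19, t, 23), (23, 23, 11, 19, w, 5), (23, 23, 11, 19, z, 8), (23, 26, 15, 12, a, 4), (23, 26, 15, 12, t, 23), (23, 26, 15, 12, w, 5), (23, 26, 15, 12, z, 8), (23, 31, 35, 35, a, 4), (23, 31, 35, 35, t, 23), (23, 31, 35, 35, w, 5), (23, 31, 35, 35, z, 8), (23, 33, 15, 36, a, 4), (23, 33, 15, 36, t, 23), (23, 33, 15, 36, w, 5), (23, 33, 15, 36, z, 8), (27, 30, 25, 21, b, 14), (27, 30, 25, 21, n, 1), (27, 30, 25, 21, n, 26), (27, 30, 25, 21, q, 22), (27, 30, 25, 21, y, 9), (27, 5, 7, 35, b, 14), (27, 5, 7, 35, n, 1), (27, 5, 7, 35, n, 26), (27, 5, 7, 35, q, 22), (27, 5, 7, 35, y, 9), (38, 39, 34, 35, z, 39)}
σ[E ≠ n]: keep tuples satisfying E ≠ n → {(23, 16, 16, 39, a, 4), (23, 16, 16, 39, t, 23), (23, 16, 16, 39, w, 5), (23, 16, 16, 39, z, 8), (23, 23, 11, 19, a, 4), (23, 23, 11, 19, t, 23), (23, 23, 11, 19, w, 5), (23, 23, 11, 19, z, 8), (23, 26, 15, 12, a, 4), (23, 26, 15, 12, t, 23), (23, 26, 15, 12, w, 5), (23, 26, 15, 12, z, 8), (23, 31, 35, 35, a, 4), (23, 31, 35, 35, t, 23), (23, 31, 35, 35, w, 5), (23, 31, 35, 35, z, 8), (23, 33, 15, 36, a, 4), (23, 33, 15, 36, t, 23), (23, 33, 15, 36, w, 5), (23, 33, 15, 36, z, 8), (27, 30, 25, 21, b, 14), (27, 30, 25, 21, q, 22), (27, 30, 25, 21, y, 9), (27, 5, 7, 35, b, 14), (27, 5, 7, 35, q, 22), (27, 5, 7, 35, y, 9), (38, 39, 34, 35, z, 39)}
π_{C, G} gives {(23, 23), (23, 4), (23, 5), (23, 8), (27, 14), (27, 22), (27, 9), (38, 39)} (19 duplicate(s) eliminated).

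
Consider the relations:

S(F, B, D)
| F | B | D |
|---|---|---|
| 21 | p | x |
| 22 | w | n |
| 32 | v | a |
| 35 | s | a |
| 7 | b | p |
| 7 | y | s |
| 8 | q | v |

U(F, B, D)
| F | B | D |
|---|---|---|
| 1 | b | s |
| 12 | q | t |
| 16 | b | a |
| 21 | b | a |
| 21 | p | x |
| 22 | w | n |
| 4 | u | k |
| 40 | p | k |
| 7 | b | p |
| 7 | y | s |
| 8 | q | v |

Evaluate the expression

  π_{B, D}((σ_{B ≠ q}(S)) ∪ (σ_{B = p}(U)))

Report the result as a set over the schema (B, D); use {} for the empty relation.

Selection B ≠ q: {(21, p, x), (22, w, n), (32, v, a), (35, s, a), (7, b, p), (7, y, s)}
Selection B = p: {(21, p, x), (40, p, k)}
Taking the union: {(21, p, x), (22, w, n), (32, v, a), (35, s, a), (40, p, k), (7, b, p), (7, y, s)}
π_{B, D} gives {(b, p), (p, k), (p, x), (s, a), (v, a), (w, n), (y, s)}.

{(b, p), (p, k), (p, x), (s, a), (v, a), (w, n), (y, s)}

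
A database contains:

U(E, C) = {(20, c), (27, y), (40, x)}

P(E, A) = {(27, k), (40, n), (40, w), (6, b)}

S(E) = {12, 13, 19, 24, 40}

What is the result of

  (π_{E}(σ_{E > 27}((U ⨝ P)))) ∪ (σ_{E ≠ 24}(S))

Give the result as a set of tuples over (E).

{12, 13, 19, 40}

Joining U and P on E yields {(27, y, k), (40, x, n), (40, x, w)}.
Apply σ_{E > 27}; surviving tuples: {(40, x, n), (40, x, w)}
Projecting to E (1 duplicate(s) eliminated): {40}
Apply σ_{E ≠ 24}; surviving tuples: {12, 13, 19, 40}
Union: {40} with {12, 13, 19, 40} → {12, 13, 19, 40}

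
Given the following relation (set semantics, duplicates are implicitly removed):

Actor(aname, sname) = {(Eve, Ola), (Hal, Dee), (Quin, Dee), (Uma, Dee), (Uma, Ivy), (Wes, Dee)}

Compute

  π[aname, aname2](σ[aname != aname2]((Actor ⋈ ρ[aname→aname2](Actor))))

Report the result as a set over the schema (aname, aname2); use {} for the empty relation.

{(Hal, Quin), (Hal, Uma), (Hal, Wes), (Quin, Hal), (Quin, Uma), (Quin, Wes), (Uma, Hal), (Uma, Quin), (Uma, Wes), (Wes, Hal), (Wes, Quin), (Wes, Uma)}

ρ[aname→aname2]: schema becomes (aname2, sname); tuples unchanged.
Joining Actor and ρ[aname→aname2](Actor) on sname yields {(Eve, Ola, Eve), (Hal, Dee, Hal), (Hal, Dee, Quin), (Hal, Dee, Uma), (Hal, Dee, Wes), (Quin, Dee, Hal), (Quin, Dee, Quin), (Quin, Dee, Uma), (Quin, Dee, Wes), (Uma, Dee, Hal), (Uma, Dee, Quin), (Uma, Dee, Uma), (Uma, Dee, Wes), (Uma, Ivy, Uma), (Wes, Dee, Hal), (Wes, Dee, Quin), (Wes, Dee, Uma), (Wes, Dee, Wes)}.
Filtering on aname != aname2 leaves {(Hal, Dee, Quin), (Hal, Dee, Uma), (Hal, Dee, Wes), (Quin, Dee, Hal), (Quin, Dee, Uma), (Quin, Dee, Wes), (Uma, Dee, Hal), (Uma, Dee, Quin), (Uma, Dee, Wes), (Wes, Dee, Hal), (Wes, Dee, Quin), (Wes, Dee, Uma)}.
Projecting to aname, aname2: {(Hal, Quin), (Hal, Uma), (Hal, Wes), (Quin, Hal), (Quin, Uma), (Quin, Wes), (Uma, Hal), (Uma, Quin), (Uma, Wes), (Wes, Hal), (Wes, Quin), (Wes, Uma)}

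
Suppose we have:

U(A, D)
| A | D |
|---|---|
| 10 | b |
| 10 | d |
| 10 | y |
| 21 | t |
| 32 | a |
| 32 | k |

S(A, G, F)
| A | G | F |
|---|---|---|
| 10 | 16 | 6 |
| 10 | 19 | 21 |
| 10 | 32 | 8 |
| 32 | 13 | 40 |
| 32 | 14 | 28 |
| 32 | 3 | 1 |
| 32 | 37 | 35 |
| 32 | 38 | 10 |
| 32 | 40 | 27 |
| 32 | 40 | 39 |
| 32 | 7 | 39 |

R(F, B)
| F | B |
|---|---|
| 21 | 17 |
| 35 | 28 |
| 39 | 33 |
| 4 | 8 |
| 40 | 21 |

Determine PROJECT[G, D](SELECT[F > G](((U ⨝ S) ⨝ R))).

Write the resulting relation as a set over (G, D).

Natural join on A: {(10, b, 16, 6), (10, b, 19, 21), (10, b, 32, 8), (10, d, 16, 6), (10, d, 19, 21), (10, d, 32, 8), (10, y, 16, 6), (10, y, 19, 21), (10, y, 32, 8), (32, a, 13, 40), (32, a, 14, 28), (32, a, 3, 1), (32, a, 37, 35), (32, a, 38, 10), (32, a, 40, 27), (32, a, 40, 39), (32, a, 7, 39), (32, k, 13, 40), (32, k, 14, 28), (32, k, 3, 1), (32, k, 37, 35), (32, k, 38, 10), (32, k, 40, 27), (32, k, 40, 39), (32, k, 7, 39)}
Natural join on F: {(10, b, 19, 21, 17), (10, d, 19, 21, 17), (10, y, 19, 21, 17), (32, a, 13, 40, 21), (32, a, 37, 35, 28), (32, a, 40, 39, 33), (32, a, 7, 39, 33), (32, k, 13, 40, 21), (32, k, 37, 35, 28), (32, k, 40, 39, 33), (32, k, 7, 39, 33)}
Apply σ_{F > G}; surviving tuples: {(10, b, 19, 21, 17), (10, d, 19, 21, 17), (10, y, 19, 21, 17), (32, a, 13, 40, 21), (32, a, 7, 39, 33), (32, k, 13, 40, 21), (32, k, 7, 39, 33)}
Keep only column(s) G, D: {(13, a), (13, k), (19, b), (19, d), (19, y), (7, a), (7, k)}

{(13, a), (13, k), (19, b), (19, d), (19, y), (7, a), (7, k)}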